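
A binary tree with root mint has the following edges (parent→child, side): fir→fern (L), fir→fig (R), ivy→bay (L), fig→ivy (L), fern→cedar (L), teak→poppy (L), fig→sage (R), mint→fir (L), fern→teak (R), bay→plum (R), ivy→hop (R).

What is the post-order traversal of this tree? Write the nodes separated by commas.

Post-order visits the left subtree, then the right subtree, then the node.
At mint: go left to fir.
  At fir: go left to fern.
    At fern: go left to cedar.
      cedar is a leaf — visit cedar.
    At fern: go right to teak.
      At teak: go left to poppy.
        poppy is a leaf — visit poppy.
      At teak: no right child.
      Visit teak.
    Visit fern.
  At fir: go right to fig.
    At fig: go left to ivy.
      At ivy: go left to bay.
        At bay: no left child.
        At bay: go right to plum.
          plum is a leaf — visit plum.
        Visit bay.
      At ivy: go right to hop.
        hop is a leaf — visit hop.
      Visit ivy.
    At fig: go right to sage.
      sage is a leaf — visit sage.
    Visit fig.
  Visit fir.
At mint: no right child.
Visit mint.

cedar, poppy, teak, fern, plum, bay, hop, ivy, sage, fig, fir, mint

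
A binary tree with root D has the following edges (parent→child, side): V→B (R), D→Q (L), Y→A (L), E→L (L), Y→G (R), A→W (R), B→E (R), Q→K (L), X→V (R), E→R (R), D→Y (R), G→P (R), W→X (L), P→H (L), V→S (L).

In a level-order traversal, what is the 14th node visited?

Level-order visits nodes level by level from the root, left to right within each level.
Level 0: D
Level 1: Q, Y
Level 2: K, A, G
Level 3: W, P
Level 4: X, H
Level 5: V
Level 6: S, B
Level 7: E
Level 8: L, R
Full level-order sequence: D, Q, Y, K, A, G, W, P, X, H, V, S, B, E, L, R.

E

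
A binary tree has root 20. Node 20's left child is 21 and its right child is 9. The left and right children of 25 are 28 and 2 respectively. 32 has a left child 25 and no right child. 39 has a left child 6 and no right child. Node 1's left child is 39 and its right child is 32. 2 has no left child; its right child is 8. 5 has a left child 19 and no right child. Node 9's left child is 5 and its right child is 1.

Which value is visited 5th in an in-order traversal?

9

In-order visits the left subtree, then the node, then the right subtree.
At 20: go left to 21.
  21 is a leaf — visit 21.
Visit 20.
At 20: go right to 9.
  At 9: go left to 5.
    At 5: go left to 19.
      19 is a leaf — visit 19.
    Visit 5.
    At 5: no right child.
  Visit 9.
  At 9: go right to 1.
    At 1: go left to 39.
      At 39: go left to 6.
        6 is a leaf — visit 6.
      Visit 39.
      At 39: no right child.
    Visit 1.
    At 1: go right to 32.
      At 32: go left to 25.
        At 25: go left to 28.
          28 is a leaf — visit 28.
        Visit 25.
        At 25: go right to 2.
          At 2: no left child.
          Visit 2.
          At 2: go right to 8.
            8 is a leaf — visit 8.
      Visit 32.
      At 32: no right child.
Full in-order sequence: 21, 20, 19, 5, 9, 6, 39, 1, 28, 25, 2, 8, 32.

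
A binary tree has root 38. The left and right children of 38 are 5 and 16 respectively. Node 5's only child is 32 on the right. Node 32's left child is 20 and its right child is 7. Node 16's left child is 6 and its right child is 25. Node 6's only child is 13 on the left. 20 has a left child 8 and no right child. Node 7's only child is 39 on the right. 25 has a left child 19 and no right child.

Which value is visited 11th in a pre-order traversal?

25

Pre-order visits the node, then its left subtree, then its right subtree.
Visit 38.
At 38: go left to 5.
  Visit 5.
  At 5: no left child.
  At 5: go right to 32.
    Visit 32.
    At 32: go left to 20.
      Visit 20.
      At 20: go left to 8.
        8 is a leaf — visit 8.
      At 20: no right child.
    At 32: go right to 7.
      Visit 7.
      At 7: no left child.
      At 7: go right to 39.
        39 is a leaf — visit 39.
At 38: go right to 16.
  Visit 16.
  At 16: go left to 6.
    Visit 6.
    At 6: go left to 13.
      13 is a leaf — visit 13.
    At 6: no right child.
  At 16: go right to 25.
    Visit 25.
    At 25: go left to 19.
      19 is a leaf — visit 19.
    At 25: no right child.
Full pre-order sequence: 38, 5, 32, 20, 8, 7, 39, 16, 6, 13, 25, 19.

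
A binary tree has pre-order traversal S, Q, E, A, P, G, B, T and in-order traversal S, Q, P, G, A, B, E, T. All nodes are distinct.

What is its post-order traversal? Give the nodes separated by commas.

G, P, B, A, T, E, Q, S

The first element of pre-order is the root; it splits in-order into left and right subtrees.
Root S: left subtree has 0 nodes { }, right has 7 {Q, P, G, A, B, E, T}.
  Root Q: left subtree has 0 nodes { }, right has 6 {P, G, A, B, E, T}.
    Root E: left subtree has 4 nodes {P, G, A, B}, right has 1 {T}.
      Root A: left subtree has 2 nodes {P, G}, right has 1 {B}.
        Root P: left subtree has 0 nodes { }, right has 1 {G}.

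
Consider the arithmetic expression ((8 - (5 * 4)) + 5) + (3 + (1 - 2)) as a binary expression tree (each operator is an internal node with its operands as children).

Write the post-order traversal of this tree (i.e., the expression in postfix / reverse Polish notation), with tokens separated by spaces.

Post-order on an expression tree gives postfix notation: for each operator, emit left operand, right operand, then the operator.

8 5 4 * - 5 + 3 1 2 - + +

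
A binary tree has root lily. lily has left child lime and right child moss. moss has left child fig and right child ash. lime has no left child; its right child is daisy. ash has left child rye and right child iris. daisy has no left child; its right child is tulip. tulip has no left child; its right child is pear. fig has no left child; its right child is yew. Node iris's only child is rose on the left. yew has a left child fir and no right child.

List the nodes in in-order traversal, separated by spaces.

lime daisy tulip pear lily fig fir yew moss rye ash rose iris

In-order visits the left subtree, then the node, then the right subtree.
At lily: go left to lime.
  At lime: no left child.
  Visit lime.
  At lime: go right to daisy.
    At daisy: no left child.
    Visit daisy.
    At daisy: go right to tulip.
      At tulip: no left child.
      Visit tulip.
      At tulip: go right to pear.
        pear is a leaf — visit pear.
Visit lily.
At lily: go right to moss.
  At moss: go left to fig.
    At fig: no left child.
    Visit fig.
    At fig: go right to yew.
      At yew: go left to fir.
        fir is a leaf — visit fir.
      Visit yew.
      At yew: no right child.
  Visit moss.
  At moss: go right to ash.
    At ash: go left to rye.
      rye is a leaf — visit rye.
    Visit ash.
    At ash: go right to iris.
      At iris: go left to rose.
        rose is a leaf — visit rose.
      Visit iris.
      At iris: no right child.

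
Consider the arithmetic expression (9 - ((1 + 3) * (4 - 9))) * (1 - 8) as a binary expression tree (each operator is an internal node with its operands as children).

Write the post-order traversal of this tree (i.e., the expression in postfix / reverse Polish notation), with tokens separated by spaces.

9 1 3 + 4 9 - * - 1 8 - *

Post-order on an expression tree gives postfix notation: for each operator, emit left operand, right operand, then the operator.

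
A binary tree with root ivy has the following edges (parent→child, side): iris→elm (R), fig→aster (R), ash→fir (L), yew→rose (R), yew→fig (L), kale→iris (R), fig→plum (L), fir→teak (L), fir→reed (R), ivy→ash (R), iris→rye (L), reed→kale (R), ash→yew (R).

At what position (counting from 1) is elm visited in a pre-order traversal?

9

Pre-order visits the node, then its left subtree, then its right subtree.
Visit ivy.
At ivy: no left child.
At ivy: go right to ash.
  Visit ash.
  At ash: go left to fir.
    Visit fir.
    At fir: go left to teak.
      teak is a leaf — visit teak.
    At fir: go right to reed.
      Visit reed.
      At reed: no left child.
      At reed: go right to kale.
        Visit kale.
        At kale: no left child.
        At kale: go right to iris.
          Visit iris.
          At iris: go left to rye.
            rye is a leaf — visit rye.
          At iris: go right to elm.
            elm is a leaf — visit elm.
  At ash: go right to yew.
    Visit yew.
    At yew: go left to fig.
      Visit fig.
      At fig: go left to plum.
        plum is a leaf — visit plum.
      At fig: go right to aster.
        aster is a leaf — visit aster.
    At yew: go right to rose.
      rose is a leaf — visit rose.
Full pre-order sequence: ivy, ash, fir, teak, reed, kale, iris, rye, elm, yew, fig, plum, aster, rose.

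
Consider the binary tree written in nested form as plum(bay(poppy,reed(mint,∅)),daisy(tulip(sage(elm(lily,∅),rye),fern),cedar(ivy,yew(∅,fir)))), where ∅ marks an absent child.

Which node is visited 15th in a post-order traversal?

daisy

Post-order visits the left subtree, then the right subtree, then the node.
At plum: go left to bay.
  At bay: go left to poppy.
    poppy is a leaf — visit poppy.
  At bay: go right to reed.
    At reed: go left to mint.
      mint is a leaf — visit mint.
    At reed: no right child.
    Visit reed.
  Visit bay.
At plum: go right to daisy.
  At daisy: go left to tulip.
    At tulip: go left to sage.
      At sage: go left to elm.
        At elm: go left to lily.
          lily is a leaf — visit lily.
        At elm: no right child.
        Visit elm.
      At sage: go right to rye.
        rye is a leaf — visit rye.
      Visit sage.
    At tulip: go right to fern.
      fern is a leaf — visit fern.
    Visit tulip.
  At daisy: go right to cedar.
    At cedar: go left to ivy.
      ivy is a leaf — visit ivy.
    At cedar: go right to yew.
      At yew: no left child.
      At yew: go right to fir.
        fir is a leaf — visit fir.
      Visit yew.
    Visit cedar.
  Visit daisy.
Visit plum.
Full post-order sequence: poppy, mint, reed, bay, lily, elm, rye, sage, fern, tulip, ivy, fir, yew, cedar, daisy, plum.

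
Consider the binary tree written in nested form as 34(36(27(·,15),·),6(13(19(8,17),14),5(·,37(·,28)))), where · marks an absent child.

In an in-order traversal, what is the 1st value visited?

In-order visits the left subtree, then the node, then the right subtree.
At 34: go left to 36.
  At 36: go left to 27.
    At 27: no left child.
    Visit 27.
    At 27: go right to 15.
      15 is a leaf — visit 15.
  Visit 36.
  At 36: no right child.
Visit 34.
At 34: go right to 6.
  At 6: go left to 13.
    At 13: go left to 19.
      At 19: go left to 8.
        8 is a leaf — visit 8.
      Visit 19.
      At 19: go right to 17.
        17 is a leaf — visit 17.
    Visit 13.
    At 13: go right to 14.
      14 is a leaf — visit 14.
  Visit 6.
  At 6: go right to 5.
    At 5: no left child.
    Visit 5.
    At 5: go right to 37.
      At 37: no left child.
      Visit 37.
      At 37: go right to 28.
        28 is a leaf — visit 28.
Full in-order sequence: 27, 15, 36, 34, 8, 19, 17, 13, 14, 6, 5, 37, 28.

27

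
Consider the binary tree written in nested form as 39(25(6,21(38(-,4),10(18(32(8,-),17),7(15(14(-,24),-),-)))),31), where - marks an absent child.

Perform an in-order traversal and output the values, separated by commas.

In-order visits the left subtree, then the node, then the right subtree.
At 39: go left to 25.
  At 25: go left to 6.
    6 is a leaf — visit 6.
  Visit 25.
  At 25: go right to 21.
    At 21: go left to 38.
      At 38: no left child.
      Visit 38.
      At 38: go right to 4.
        4 is a leaf — visit 4.
    Visit 21.
    At 21: go right to 10.
      At 10: go left to 18.
        At 18: go left to 32.
          At 32: go left to 8.
            8 is a leaf — visit 8.
          Visit 32.
          At 32: no right child.
        Visit 18.
        At 18: go right to 17.
          17 is a leaf — visit 17.
      Visit 10.
      At 10: go right to 7.
        At 7: go left to 15.
          At 15: go left to 14.
            At 14: no left child.
            Visit 14.
            At 14: go right to 24.
              24 is a leaf — visit 24.
          Visit 15.
          At 15: no right child.
        Visit 7.
        At 7: no right child.
Visit 39.
At 39: go right to 31.
  31 is a leaf — visit 31.

6, 25, 38, 4, 21, 8, 32, 18, 17, 10, 14, 24, 15, 7, 39, 31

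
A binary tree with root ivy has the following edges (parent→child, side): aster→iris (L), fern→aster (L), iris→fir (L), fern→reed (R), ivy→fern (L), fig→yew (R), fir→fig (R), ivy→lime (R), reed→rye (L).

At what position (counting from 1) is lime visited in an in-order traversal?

In-order visits the left subtree, then the node, then the right subtree.
At ivy: go left to fern.
  At fern: go left to aster.
    At aster: go left to iris.
      At iris: go left to fir.
        At fir: no left child.
        Visit fir.
        At fir: go right to fig.
          At fig: no left child.
          Visit fig.
          At fig: go right to yew.
            yew is a leaf — visit yew.
      Visit iris.
      At iris: no right child.
    Visit aster.
    At aster: no right child.
  Visit fern.
  At fern: go right to reed.
    At reed: go left to rye.
      rye is a leaf — visit rye.
    Visit reed.
    At reed: no right child.
Visit ivy.
At ivy: go right to lime.
  lime is a leaf — visit lime.
Full in-order sequence: fir, fig, yew, iris, aster, fern, rye, reed, ivy, lime.

10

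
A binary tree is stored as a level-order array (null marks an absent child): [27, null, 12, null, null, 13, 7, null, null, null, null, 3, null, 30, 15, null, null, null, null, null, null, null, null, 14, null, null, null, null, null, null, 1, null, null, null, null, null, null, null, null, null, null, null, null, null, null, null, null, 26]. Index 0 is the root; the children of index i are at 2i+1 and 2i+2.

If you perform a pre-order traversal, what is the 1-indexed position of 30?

8

Pre-order visits the node, then its left subtree, then its right subtree.
Visit 27.
At 27: no left child.
At 27: go right to 12.
  Visit 12.
  At 12: go left to 13.
    Visit 13.
    At 13: go left to 3.
      Visit 3.
      At 3: go left to 14.
        Visit 14.
        At 14: go left to 26.
          26 is a leaf — visit 26.
        At 14: no right child.
      At 3: no right child.
    At 13: no right child.
  At 12: go right to 7.
    Visit 7.
    At 7: go left to 30.
      30 is a leaf — visit 30.
    At 7: go right to 15.
      Visit 15.
      At 15: no left child.
      At 15: go right to 1.
        1 is a leaf — visit 1.
Full pre-order sequence: 27, 12, 13, 3, 14, 26, 7, 30, 15, 1.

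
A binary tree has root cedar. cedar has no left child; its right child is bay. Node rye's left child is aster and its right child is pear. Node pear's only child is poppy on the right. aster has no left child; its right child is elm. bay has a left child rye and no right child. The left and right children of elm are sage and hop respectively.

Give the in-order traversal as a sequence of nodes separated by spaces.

cedar aster sage elm hop rye pear poppy bay

In-order visits the left subtree, then the node, then the right subtree.
At cedar: no left child.
Visit cedar.
At cedar: go right to bay.
  At bay: go left to rye.
    At rye: go left to aster.
      At aster: no left child.
      Visit aster.
      At aster: go right to elm.
        At elm: go left to sage.
          sage is a leaf — visit sage.
        Visit elm.
        At elm: go right to hop.
          hop is a leaf — visit hop.
    Visit rye.
    At rye: go right to pear.
      At pear: no left child.
      Visit pear.
      At pear: go right to poppy.
        poppy is a leaf — visit poppy.
  Visit bay.
  At bay: no right child.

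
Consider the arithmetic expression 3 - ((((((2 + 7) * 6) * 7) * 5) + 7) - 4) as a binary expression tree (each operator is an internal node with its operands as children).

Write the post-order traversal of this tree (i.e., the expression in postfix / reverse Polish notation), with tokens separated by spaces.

Post-order on an expression tree gives postfix notation: for each operator, emit left operand, right operand, then the operator.

3 2 7 + 6 * 7 * 5 * 7 + 4 - -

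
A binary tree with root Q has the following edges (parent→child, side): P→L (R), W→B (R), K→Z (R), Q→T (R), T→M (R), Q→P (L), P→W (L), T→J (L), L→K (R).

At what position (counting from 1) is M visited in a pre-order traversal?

10

Pre-order visits the node, then its left subtree, then its right subtree.
Visit Q.
At Q: go left to P.
  Visit P.
  At P: go left to W.
    Visit W.
    At W: no left child.
    At W: go right to B.
      B is a leaf — visit B.
  At P: go right to L.
    Visit L.
    At L: no left child.
    At L: go right to K.
      Visit K.
      At K: no left child.
      At K: go right to Z.
        Z is a leaf — visit Z.
At Q: go right to T.
  Visit T.
  At T: go left to J.
    J is a leaf — visit J.
  At T: go right to M.
    M is a leaf — visit M.
Full pre-order sequence: Q, P, W, B, L, K, Z, T, J, M.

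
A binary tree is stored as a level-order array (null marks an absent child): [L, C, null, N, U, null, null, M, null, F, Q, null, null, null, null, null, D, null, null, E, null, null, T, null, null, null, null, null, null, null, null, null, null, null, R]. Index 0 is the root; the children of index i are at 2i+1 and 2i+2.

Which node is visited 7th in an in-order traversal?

In-order visits the left subtree, then the node, then the right subtree.
At L: go left to C.
  At C: go left to N.
    At N: go left to M.
      At M: no left child.
      Visit M.
      At M: go right to D.
        At D: no left child.
        Visit D.
        At D: go right to R.
          R is a leaf — visit R.
    Visit N.
    At N: no right child.
  Visit C.
  At C: go right to U.
    At U: go left to F.
      At F: go left to E.
        E is a leaf — visit E.
      Visit F.
      At F: no right child.
    Visit U.
    At U: go right to Q.
      At Q: no left child.
      Visit Q.
      At Q: go right to T.
        T is a leaf — visit T.
Visit L.
At L: no right child.
Full in-order sequence: M, D, R, N, C, E, F, U, Q, T, L.

F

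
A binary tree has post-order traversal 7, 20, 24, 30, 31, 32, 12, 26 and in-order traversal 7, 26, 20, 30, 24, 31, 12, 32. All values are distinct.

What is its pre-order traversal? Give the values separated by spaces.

The last element of post-order is the root; it splits in-order into left and right subtrees.
Root 26: left subtree has 1 node {7}, right has 6 {20, 30, 24, 31, 12, 32}.
  Root 12: left subtree has 4 nodes {20, 30, 24, 31}, right has 1 {32}.
    Root 31: left subtree has 3 nodes {20, 30, 24}, right has 0 { }.
      Root 30: left subtree has 1 node {20}, right has 1 {24}.

26 7 12 31 30 20 24 32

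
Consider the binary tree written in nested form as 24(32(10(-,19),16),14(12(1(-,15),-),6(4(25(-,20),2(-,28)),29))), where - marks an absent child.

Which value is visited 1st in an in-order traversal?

10

In-order visits the left subtree, then the node, then the right subtree.
At 24: go left to 32.
  At 32: go left to 10.
    At 10: no left child.
    Visit 10.
    At 10: go right to 19.
      19 is a leaf — visit 19.
  Visit 32.
  At 32: go right to 16.
    16 is a leaf — visit 16.
Visit 24.
At 24: go right to 14.
  At 14: go left to 12.
    At 12: go left to 1.
      At 1: no left child.
      Visit 1.
      At 1: go right to 15.
        15 is a leaf — visit 15.
    Visit 12.
    At 12: no right child.
  Visit 14.
  At 14: go right to 6.
    At 6: go left to 4.
      At 4: go left to 25.
        At 25: no left child.
        Visit 25.
        At 25: go right to 20.
          20 is a leaf — visit 20.
      Visit 4.
      At 4: go right to 2.
        At 2: no left child.
        Visit 2.
        At 2: go right to 28.
          28 is a leaf — visit 28.
    Visit 6.
    At 6: go right to 29.
      29 is a leaf — visit 29.
Full in-order sequence: 10, 19, 32, 16, 24, 1, 15, 12, 14, 25, 20, 4, 2, 28, 6, 29.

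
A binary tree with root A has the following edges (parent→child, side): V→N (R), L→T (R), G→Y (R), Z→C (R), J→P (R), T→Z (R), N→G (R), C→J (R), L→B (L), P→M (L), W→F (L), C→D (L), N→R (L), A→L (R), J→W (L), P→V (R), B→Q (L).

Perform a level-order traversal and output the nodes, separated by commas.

A, L, B, T, Q, Z, C, D, J, W, P, F, M, V, N, R, G, Y

Level-order visits nodes level by level from the root, left to right within each level.
Level 0: A
Level 1: L
Level 2: B, T
Level 3: Q, Z
Level 4: C
Level 5: D, J
Level 6: W, P
Level 7: F, M, V
Level 8: N
Level 9: R, G
Level 10: Y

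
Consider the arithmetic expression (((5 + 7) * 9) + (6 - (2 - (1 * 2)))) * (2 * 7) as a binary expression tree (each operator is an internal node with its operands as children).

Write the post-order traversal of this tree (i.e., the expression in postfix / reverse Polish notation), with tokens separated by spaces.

Post-order on an expression tree gives postfix notation: for each operator, emit left operand, right operand, then the operator.

5 7 + 9 * 6 2 1 2 * - - + 2 7 * *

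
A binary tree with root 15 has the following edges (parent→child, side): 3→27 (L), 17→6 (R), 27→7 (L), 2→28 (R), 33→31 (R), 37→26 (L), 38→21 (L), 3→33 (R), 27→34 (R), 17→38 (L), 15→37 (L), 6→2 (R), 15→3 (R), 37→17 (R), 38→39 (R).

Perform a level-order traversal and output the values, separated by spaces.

15 37 3 26 17 27 33 38 6 7 34 31 21 39 2 28

Level-order visits nodes level by level from the root, left to right within each level.
Level 0: 15
Level 1: 37, 3
Level 2: 26, 17, 27, 33
Level 3: 38, 6, 7, 34, 31
Level 4: 21, 39, 2
Level 5: 28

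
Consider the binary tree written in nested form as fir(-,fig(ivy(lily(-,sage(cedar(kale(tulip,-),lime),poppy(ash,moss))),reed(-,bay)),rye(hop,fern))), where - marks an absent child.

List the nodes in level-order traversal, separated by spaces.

Level-order visits nodes level by level from the root, left to right within each level.
Level 0: fir
Level 1: fig
Level 2: ivy, rye
Level 3: lily, reed, hop, fern
Level 4: sage, bay
Level 5: cedar, poppy
Level 6: kale, lime, ash, moss
Level 7: tulip

fir fig ivy rye lily reed hop fern sage bay cedar poppy kale lime ash moss tulip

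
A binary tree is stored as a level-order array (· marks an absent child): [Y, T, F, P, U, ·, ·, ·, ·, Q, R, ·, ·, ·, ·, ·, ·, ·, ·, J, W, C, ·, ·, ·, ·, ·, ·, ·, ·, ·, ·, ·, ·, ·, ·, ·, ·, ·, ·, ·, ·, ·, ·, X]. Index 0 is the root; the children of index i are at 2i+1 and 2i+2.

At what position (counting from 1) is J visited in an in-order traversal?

3

In-order visits the left subtree, then the node, then the right subtree.
At Y: go left to T.
  At T: go left to P.
    P is a leaf — visit P.
  Visit T.
  At T: go right to U.
    At U: go left to Q.
      At Q: go left to J.
        J is a leaf — visit J.
      Visit Q.
      At Q: go right to W.
        W is a leaf — visit W.
    Visit U.
    At U: go right to R.
      At R: go left to C.
        At C: no left child.
        Visit C.
        At C: go right to X.
          X is a leaf — visit X.
      Visit R.
      At R: no right child.
Visit Y.
At Y: go right to F.
  F is a leaf — visit F.
Full in-order sequence: P, T, J, Q, W, U, C, X, R, Y, F.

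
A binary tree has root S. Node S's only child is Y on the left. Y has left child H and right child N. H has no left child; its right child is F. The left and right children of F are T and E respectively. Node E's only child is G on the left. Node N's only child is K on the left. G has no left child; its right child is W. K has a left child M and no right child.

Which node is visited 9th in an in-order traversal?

K

In-order visits the left subtree, then the node, then the right subtree.
At S: go left to Y.
  At Y: go left to H.
    At H: no left child.
    Visit H.
    At H: go right to F.
      At F: go left to T.
        T is a leaf — visit T.
      Visit F.
      At F: go right to E.
        At E: go left to G.
          At G: no left child.
          Visit G.
          At G: go right to W.
            W is a leaf — visit W.
        Visit E.
        At E: no right child.
  Visit Y.
  At Y: go right to N.
    At N: go left to K.
      At K: go left to M.
        M is a leaf — visit M.
      Visit K.
      At K: no right child.
    Visit N.
    At N: no right child.
Visit S.
At S: no right child.
Full in-order sequence: H, T, F, G, W, E, Y, M, K, N, S.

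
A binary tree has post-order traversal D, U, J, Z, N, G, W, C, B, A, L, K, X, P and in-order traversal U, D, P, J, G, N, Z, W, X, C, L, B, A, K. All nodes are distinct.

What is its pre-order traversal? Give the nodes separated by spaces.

The last element of post-order is the root; it splits in-order into left and right subtrees.
Root P: left subtree has 2 nodes {U, D}, right has 11 {J, G, N, Z, W, X, C, L, B, A, K}.
  Root U: left subtree has 0 nodes { }, right has 1 {D}.
  Root X: left subtree has 5 nodes {J, G, N, Z, W}, right has 5 {C, L, B, A, K}.
    Root W: left subtree has 4 nodes {J, G, N, Z}, right has 0 { }.
      Root G: left subtree has 1 node {J}, right has 2 {N, Z}.
        Root N: left subtree has 0 nodes { }, right has 1 {Z}.
    Root K: left subtree has 4 nodes {C, L, B, A}, right has 0 { }.
      Root L: left subtree has 1 node {C}, right has 2 {B, A}.
        Root A: left subtree has 1 node {B}, right has 0 { }.

P U D X W G J N Z K L C A B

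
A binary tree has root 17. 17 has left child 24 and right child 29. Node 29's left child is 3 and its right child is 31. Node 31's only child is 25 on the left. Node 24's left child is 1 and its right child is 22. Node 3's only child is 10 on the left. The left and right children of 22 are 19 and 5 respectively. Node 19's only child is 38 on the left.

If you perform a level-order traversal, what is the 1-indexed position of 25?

Level-order visits nodes level by level from the root, left to right within each level.
Level 0: 17
Level 1: 24, 29
Level 2: 1, 22, 3, 31
Level 3: 19, 5, 10, 25
Level 4: 38
Full level-order sequence: 17, 24, 29, 1, 22, 3, 31, 19, 5, 10, 25, 38.

11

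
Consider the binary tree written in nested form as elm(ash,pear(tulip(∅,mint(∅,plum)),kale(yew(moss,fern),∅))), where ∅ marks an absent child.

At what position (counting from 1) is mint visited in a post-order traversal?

Post-order visits the left subtree, then the right subtree, then the node.
At elm: go left to ash.
  ash is a leaf — visit ash.
At elm: go right to pear.
  At pear: go left to tulip.
    At tulip: no left child.
    At tulip: go right to mint.
      At mint: no left child.
      At mint: go right to plum.
        plum is a leaf — visit plum.
      Visit mint.
    Visit tulip.
  At pear: go right to kale.
    At kale: go left to yew.
      At yew: go left to moss.
        moss is a leaf — visit moss.
      At yew: go right to fern.
        fern is a leaf — visit fern.
      Visit yew.
    At kale: no right child.
    Visit kale.
  Visit pear.
Visit elm.
Full post-order sequence: ash, plum, mint, tulip, moss, fern, yew, kale, pear, elm.

3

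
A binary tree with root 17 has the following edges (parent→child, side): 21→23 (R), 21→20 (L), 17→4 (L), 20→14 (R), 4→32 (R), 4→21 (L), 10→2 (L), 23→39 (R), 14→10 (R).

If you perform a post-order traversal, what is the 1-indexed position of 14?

Post-order visits the left subtree, then the right subtree, then the node.
At 17: go left to 4.
  At 4: go left to 21.
    At 21: go left to 20.
      At 20: no left child.
      At 20: go right to 14.
        At 14: no left child.
        At 14: go right to 10.
          At 10: go left to 2.
            2 is a leaf — visit 2.
          At 10: no right child.
          Visit 10.
        Visit 14.
      Visit 20.
    At 21: go right to 23.
      At 23: no left child.
      At 23: go right to 39.
        39 is a leaf — visit 39.
      Visit 23.
    Visit 21.
  At 4: go right to 32.
    32 is a leaf — visit 32.
  Visit 4.
At 17: no right child.
Visit 17.
Full post-order sequence: 2, 10, 14, 20, 39, 23, 21, 32, 4, 17.

3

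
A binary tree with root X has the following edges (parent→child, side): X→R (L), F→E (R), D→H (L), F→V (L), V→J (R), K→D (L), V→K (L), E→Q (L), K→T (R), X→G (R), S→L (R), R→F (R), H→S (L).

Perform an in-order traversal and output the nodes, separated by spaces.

R S L H D K T V J F Q E X G

In-order visits the left subtree, then the node, then the right subtree.
At X: go left to R.
  At R: no left child.
  Visit R.
  At R: go right to F.
    At F: go left to V.
      At V: go left to K.
        At K: go left to D.
          At D: go left to H.
            At H: go left to S.
              At S: no left child.
              Visit S.
              At S: go right to L.
                L is a leaf — visit L.
            Visit H.
            At H: no right child.
          Visit D.
          At D: no right child.
        Visit K.
        At K: go right to T.
          T is a leaf — visit T.
      Visit V.
      At V: go right to J.
        J is a leaf — visit J.
    Visit F.
    At F: go right to E.
      At E: go left to Q.
        Q is a leaf — visit Q.
      Visit E.
      At E: no right child.
Visit X.
At X: go right to G.
  G is a leaf — visit G.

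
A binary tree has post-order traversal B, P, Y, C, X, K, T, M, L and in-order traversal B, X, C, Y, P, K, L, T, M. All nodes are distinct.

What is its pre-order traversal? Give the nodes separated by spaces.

The last element of post-order is the root; it splits in-order into left and right subtrees.
Root L: left subtree has 6 nodes {B, X, C, Y, P, K}, right has 2 {T, M}.
  Root K: left subtree has 5 nodes {B, X, C, Y, P}, right has 0 { }.
    Root X: left subtree has 1 node {B}, right has 3 {C, Y, P}.
      Root C: left subtree has 0 nodes { }, right has 2 {Y, P}.
        Root Y: left subtree has 0 nodes { }, right has 1 {P}.
  Root M: left subtree has 1 node {T}, right has 0 { }.

L K X B C Y P M T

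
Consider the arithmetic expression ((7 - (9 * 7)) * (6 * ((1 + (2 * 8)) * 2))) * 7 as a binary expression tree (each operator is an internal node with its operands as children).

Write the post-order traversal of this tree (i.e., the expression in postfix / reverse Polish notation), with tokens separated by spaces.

Post-order on an expression tree gives postfix notation: for each operator, emit left operand, right operand, then the operator.

7 9 7 * - 6 1 2 8 * + 2 * * * 7 *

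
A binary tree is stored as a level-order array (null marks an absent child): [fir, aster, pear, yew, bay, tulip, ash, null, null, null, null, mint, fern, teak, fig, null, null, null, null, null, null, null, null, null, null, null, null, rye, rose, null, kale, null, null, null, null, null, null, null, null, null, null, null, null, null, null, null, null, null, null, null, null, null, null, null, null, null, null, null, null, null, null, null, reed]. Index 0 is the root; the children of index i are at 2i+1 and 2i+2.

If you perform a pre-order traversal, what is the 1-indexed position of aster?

Pre-order visits the node, then its left subtree, then its right subtree.
Visit fir.
At fir: go left to aster.
  Visit aster.
  At aster: go left to yew.
    yew is a leaf — visit yew.
  At aster: go right to bay.
    bay is a leaf — visit bay.
At fir: go right to pear.
  Visit pear.
  At pear: go left to tulip.
    Visit tulip.
    At tulip: go left to mint.
      mint is a leaf — visit mint.
    At tulip: go right to fern.
      fern is a leaf — visit fern.
  At pear: go right to ash.
    Visit ash.
    At ash: go left to teak.
      Visit teak.
      At teak: go left to rye.
        rye is a leaf — visit rye.
      At teak: go right to rose.
        rose is a leaf — visit rose.
    At ash: go right to fig.
      Visit fig.
      At fig: no left child.
      At fig: go right to kale.
        Visit kale.
        At kale: no left child.
        At kale: go right to reed.
          reed is a leaf — visit reed.
Full pre-order sequence: fir, aster, yew, bay, pear, tulip, mint, fern, ash, teak, rye, rose, fig, kale, reed.

2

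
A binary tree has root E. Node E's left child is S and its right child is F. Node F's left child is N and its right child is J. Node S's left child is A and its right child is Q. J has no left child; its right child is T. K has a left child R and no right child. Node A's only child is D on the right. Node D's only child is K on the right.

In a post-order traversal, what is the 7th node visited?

Post-order visits the left subtree, then the right subtree, then the node.
At E: go left to S.
  At S: go left to A.
    At A: no left child.
    At A: go right to D.
      At D: no left child.
      At D: go right to K.
        At K: go left to R.
          R is a leaf — visit R.
        At K: no right child.
        Visit K.
      Visit D.
    Visit A.
  At S: go right to Q.
    Q is a leaf — visit Q.
  Visit S.
At E: go right to F.
  At F: go left to N.
    N is a leaf — visit N.
  At F: go right to J.
    At J: no left child.
    At J: go right to T.
      T is a leaf — visit T.
    Visit J.
  Visit F.
Visit E.
Full post-order sequence: R, K, D, A, Q, S, N, T, J, F, E.

N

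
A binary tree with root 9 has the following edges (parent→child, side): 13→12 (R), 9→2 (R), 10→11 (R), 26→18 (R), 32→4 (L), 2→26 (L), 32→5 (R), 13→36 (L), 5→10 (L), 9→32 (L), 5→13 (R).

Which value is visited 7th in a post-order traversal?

5

Post-order visits the left subtree, then the right subtree, then the node.
At 9: go left to 32.
  At 32: go left to 4.
    4 is a leaf — visit 4.
  At 32: go right to 5.
    At 5: go left to 10.
      At 10: no left child.
      At 10: go right to 11.
        11 is a leaf — visit 11.
      Visit 10.
    At 5: go right to 13.
      At 13: go left to 36.
        36 is a leaf — visit 36.
      At 13: go right to 12.
        12 is a leaf — visit 12.
      Visit 13.
    Visit 5.
  Visit 32.
At 9: go right to 2.
  At 2: go left to 26.
    At 26: no left child.
    At 26: go right to 18.
      18 is a leaf — visit 18.
    Visit 26.
  At 2: no right child.
  Visit 2.
Visit 9.
Full post-order sequence: 4, 11, 10, 36, 12, 13, 5, 32, 18, 26, 2, 9.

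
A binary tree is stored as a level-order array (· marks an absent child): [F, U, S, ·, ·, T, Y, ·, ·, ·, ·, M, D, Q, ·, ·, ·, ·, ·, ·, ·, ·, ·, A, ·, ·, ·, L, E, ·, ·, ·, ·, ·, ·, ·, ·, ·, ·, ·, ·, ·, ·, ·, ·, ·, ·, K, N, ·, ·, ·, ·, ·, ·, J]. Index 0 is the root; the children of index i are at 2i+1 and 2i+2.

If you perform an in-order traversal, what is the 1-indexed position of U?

In-order visits the left subtree, then the node, then the right subtree.
At F: go left to U.
  U is a leaf — visit U.
Visit F.
At F: go right to S.
  At S: go left to T.
    At T: go left to M.
      At M: go left to A.
        At A: go left to K.
          K is a leaf — visit K.
        Visit A.
        At A: go right to N.
          N is a leaf — visit N.
      Visit M.
      At M: no right child.
    Visit T.
    At T: go right to D.
      D is a leaf — visit D.
  Visit S.
  At S: go right to Y.
    At Y: go left to Q.
      At Q: go left to L.
        At L: go left to J.
          J is a leaf — visit J.
        Visit L.
        At L: no right child.
      Visit Q.
      At Q: go right to E.
        E is a leaf — visit E.
    Visit Y.
    At Y: no right child.
Full in-order sequence: U, F, K, A, N, M, T, D, S, J, L, Q, E, Y.

1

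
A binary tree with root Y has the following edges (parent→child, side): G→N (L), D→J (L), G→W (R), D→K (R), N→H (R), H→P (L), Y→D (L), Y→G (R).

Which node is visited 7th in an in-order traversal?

In-order visits the left subtree, then the node, then the right subtree.
At Y: go left to D.
  At D: go left to J.
    J is a leaf — visit J.
  Visit D.
  At D: go right to K.
    K is a leaf — visit K.
Visit Y.
At Y: go right to G.
  At G: go left to N.
    At N: no left child.
    Visit N.
    At N: go right to H.
      At H: go left to P.
        P is a leaf — visit P.
      Visit H.
      At H: no right child.
  Visit G.
  At G: go right to W.
    W is a leaf — visit W.
Full in-order sequence: J, D, K, Y, N, P, H, G, W.

H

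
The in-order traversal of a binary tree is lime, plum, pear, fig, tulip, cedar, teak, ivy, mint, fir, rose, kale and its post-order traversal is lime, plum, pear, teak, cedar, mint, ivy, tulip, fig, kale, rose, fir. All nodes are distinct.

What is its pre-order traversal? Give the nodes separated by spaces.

fir fig pear plum lime tulip ivy cedar teak mint rose kale

The last element of post-order is the root; it splits in-order into left and right subtrees.
Root fir: left subtree has 9 nodes {lime, plum, pear, fig, tulip, cedar, teak, ivy, mint}, right has 2 {rose, kale}.
  Root fig: left subtree has 3 nodes {lime, plum, pear}, right has 5 {tulip, cedar, teak, ivy, mint}.
    Root pear: left subtree has 2 nodes {lime, plum}, right has 0 { }.
      Root plum: left subtree has 1 node {lime}, right has 0 { }.
    Root tulip: left subtree has 0 nodes { }, right has 4 {cedar, teak, ivy, mint}.
      Root ivy: left subtree has 2 nodes {cedar, teak}, right has 1 {mint}.
        Root cedar: left subtree has 0 nodes { }, right has 1 {teak}.
  Root rose: left subtree has 0 nodes { }, right has 1 {kale}.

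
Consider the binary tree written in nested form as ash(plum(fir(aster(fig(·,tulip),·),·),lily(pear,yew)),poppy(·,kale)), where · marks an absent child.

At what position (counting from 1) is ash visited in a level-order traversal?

Level-order visits nodes level by level from the root, left to right within each level.
Level 0: ash
Level 1: plum, poppy
Level 2: fir, lily, kale
Level 3: aster, pear, yew
Level 4: fig
Level 5: tulip
Full level-order sequence: ash, plum, poppy, fir, lily, kale, aster, pear, yew, fig, tulip.

1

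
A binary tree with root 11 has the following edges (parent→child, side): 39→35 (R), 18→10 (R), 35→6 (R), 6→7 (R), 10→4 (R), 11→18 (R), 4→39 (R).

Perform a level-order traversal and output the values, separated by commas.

11, 18, 10, 4, 39, 35, 6, 7

Level-order visits nodes level by level from the root, left to right within each level.
Level 0: 11
Level 1: 18
Level 2: 10
Level 3: 4
Level 4: 39
Level 5: 35
Level 6: 6
Level 7: 7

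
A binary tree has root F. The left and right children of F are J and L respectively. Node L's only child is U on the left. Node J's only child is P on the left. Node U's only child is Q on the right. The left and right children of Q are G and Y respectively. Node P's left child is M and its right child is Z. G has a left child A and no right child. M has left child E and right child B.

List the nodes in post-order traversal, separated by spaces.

Post-order visits the left subtree, then the right subtree, then the node.
At F: go left to J.
  At J: go left to P.
    At P: go left to M.
      At M: go left to E.
        E is a leaf — visit E.
      At M: go right to B.
        B is a leaf — visit B.
      Visit M.
    At P: go right to Z.
      Z is a leaf — visit Z.
    Visit P.
  At J: no right child.
  Visit J.
At F: go right to L.
  At L: go left to U.
    At U: no left child.
    At U: go right to Q.
      At Q: go left to G.
        At G: go left to A.
          A is a leaf — visit A.
        At G: no right child.
        Visit G.
      At Q: go right to Y.
        Y is a leaf — visit Y.
      Visit Q.
    Visit U.
  At L: no right child.
  Visit L.
Visit F.

E B M Z P J A G Y Q U L F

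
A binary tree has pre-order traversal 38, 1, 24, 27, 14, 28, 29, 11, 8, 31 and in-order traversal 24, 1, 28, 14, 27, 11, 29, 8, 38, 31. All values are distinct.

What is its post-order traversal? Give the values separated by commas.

24, 28, 14, 11, 8, 29, 27, 1, 31, 38

The first element of pre-order is the root; it splits in-order into left and right subtrees.
Root 38: left subtree has 8 nodes {24, 1, 28, 14, 27, 11, 29, 8}, right has 1 {31}.
  Root 1: left subtree has 1 node {24}, right has 6 {28, 14, 27, 11, 29, 8}.
    Root 27: left subtree has 2 nodes {28, 14}, right has 3 {11, 29, 8}.
      Root 14: left subtree has 1 node {28}, right has 0 { }.
      Root 29: left subtree has 1 node {11}, right has 1 {8}.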